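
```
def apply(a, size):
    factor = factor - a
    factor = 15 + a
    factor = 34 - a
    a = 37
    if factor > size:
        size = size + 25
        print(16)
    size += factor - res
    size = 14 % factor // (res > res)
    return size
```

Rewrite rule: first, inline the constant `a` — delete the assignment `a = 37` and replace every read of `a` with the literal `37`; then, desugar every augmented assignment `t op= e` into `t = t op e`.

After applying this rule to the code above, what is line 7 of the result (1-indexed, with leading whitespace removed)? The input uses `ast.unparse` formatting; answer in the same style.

print(16)

Transformed code:
def apply(a, size):
    factor = factor - 37
    factor = 15 + 37
    factor = 34 - 37
    if factor > size:
        size = size + 25
        print(16)
    size = size + (factor - res)
    size = 14 % factor // (res > res)
    return size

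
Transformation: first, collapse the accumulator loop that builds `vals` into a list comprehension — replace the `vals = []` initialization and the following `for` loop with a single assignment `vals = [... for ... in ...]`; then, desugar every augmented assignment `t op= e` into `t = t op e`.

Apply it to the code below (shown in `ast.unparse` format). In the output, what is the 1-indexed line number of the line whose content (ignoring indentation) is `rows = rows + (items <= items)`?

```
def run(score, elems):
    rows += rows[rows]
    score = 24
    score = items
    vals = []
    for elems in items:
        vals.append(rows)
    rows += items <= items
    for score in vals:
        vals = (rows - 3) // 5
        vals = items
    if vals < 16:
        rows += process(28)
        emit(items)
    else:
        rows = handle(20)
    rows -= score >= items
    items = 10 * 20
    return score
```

Transformed code:
def run(score, elems):
    rows = rows + rows[rows]
    score = 24
    score = items
    vals = [rows for elems in items]
    rows = rows + (items <= items)
    for score in vals:
        vals = (rows - 3) // 5
        vals = items
    if vals < 16:
        rows = rows + process(28)
        emit(items)
    else:
        rows = handle(20)
    rows = rows - (score >= items)
    items = 10 * 20
    return score

6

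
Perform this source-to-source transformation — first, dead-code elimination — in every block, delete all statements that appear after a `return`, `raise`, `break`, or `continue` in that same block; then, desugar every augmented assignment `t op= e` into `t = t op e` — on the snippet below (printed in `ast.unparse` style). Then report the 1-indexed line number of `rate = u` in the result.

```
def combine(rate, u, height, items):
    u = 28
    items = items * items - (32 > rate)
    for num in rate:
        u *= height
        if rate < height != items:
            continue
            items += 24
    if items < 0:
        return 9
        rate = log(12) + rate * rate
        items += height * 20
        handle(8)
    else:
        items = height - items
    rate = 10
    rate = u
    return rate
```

Transformed code:
def combine(rate, u, height, items):
    u = 28
    items = items * items - (32 > rate)
    for num in rate:
        u = u * height
        if rate < height != items:
            continue
    if items < 0:
        return 9
    else:
        items = height - items
    rate = 10
    rate = u
    return rate

13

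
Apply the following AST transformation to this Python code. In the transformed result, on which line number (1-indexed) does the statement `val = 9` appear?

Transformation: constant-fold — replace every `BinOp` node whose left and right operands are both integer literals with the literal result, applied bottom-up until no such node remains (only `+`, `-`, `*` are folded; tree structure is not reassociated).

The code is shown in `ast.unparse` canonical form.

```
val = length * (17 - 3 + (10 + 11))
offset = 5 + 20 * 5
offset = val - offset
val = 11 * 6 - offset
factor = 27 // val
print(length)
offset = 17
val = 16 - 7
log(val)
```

Transformed code:
val = length * 35
offset = 105
offset = val - offset
val = 66 - offset
factor = 27 // val
print(length)
offset = 17
val = 9
log(val)

8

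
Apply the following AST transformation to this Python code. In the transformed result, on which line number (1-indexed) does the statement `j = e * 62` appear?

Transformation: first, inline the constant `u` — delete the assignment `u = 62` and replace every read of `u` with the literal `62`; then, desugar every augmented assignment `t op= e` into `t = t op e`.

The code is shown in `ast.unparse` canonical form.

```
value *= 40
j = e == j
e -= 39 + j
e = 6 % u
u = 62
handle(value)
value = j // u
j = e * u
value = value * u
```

Transformed code:
value = value * 40
j = e == j
e = e - (39 + j)
e = 6 % 62
handle(value)
value = j // 62
j = e * 62
value = value * 62

7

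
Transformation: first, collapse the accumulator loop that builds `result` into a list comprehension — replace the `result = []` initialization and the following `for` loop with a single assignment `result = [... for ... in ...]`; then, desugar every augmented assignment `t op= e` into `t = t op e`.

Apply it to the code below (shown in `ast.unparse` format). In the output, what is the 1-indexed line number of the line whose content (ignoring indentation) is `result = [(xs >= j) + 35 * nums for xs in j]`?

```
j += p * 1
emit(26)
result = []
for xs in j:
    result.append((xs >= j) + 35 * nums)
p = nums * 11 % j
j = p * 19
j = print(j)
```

Transformed code:
j = j + p * 1
emit(26)
result = [(xs >= j) + 35 * nums for xs in j]
p = nums * 11 % j
j = p * 19
j = print(j)

3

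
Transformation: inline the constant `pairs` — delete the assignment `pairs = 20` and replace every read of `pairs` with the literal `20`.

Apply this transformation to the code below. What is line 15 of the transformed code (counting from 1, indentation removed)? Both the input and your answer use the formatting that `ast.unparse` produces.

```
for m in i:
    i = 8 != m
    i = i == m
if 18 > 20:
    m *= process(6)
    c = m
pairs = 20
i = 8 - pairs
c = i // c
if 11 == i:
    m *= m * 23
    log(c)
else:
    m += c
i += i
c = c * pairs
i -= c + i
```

Transformed code:
for m in i:
    i = 8 != m
    i = i == m
if 18 > 20:
    m *= process(6)
    c = m
i = 8 - 20
c = i // c
if 11 == i:
    m *= m * 23
    log(c)
else:
    m += c
i += i
c = c * 20
i -= c + i

c = c * 20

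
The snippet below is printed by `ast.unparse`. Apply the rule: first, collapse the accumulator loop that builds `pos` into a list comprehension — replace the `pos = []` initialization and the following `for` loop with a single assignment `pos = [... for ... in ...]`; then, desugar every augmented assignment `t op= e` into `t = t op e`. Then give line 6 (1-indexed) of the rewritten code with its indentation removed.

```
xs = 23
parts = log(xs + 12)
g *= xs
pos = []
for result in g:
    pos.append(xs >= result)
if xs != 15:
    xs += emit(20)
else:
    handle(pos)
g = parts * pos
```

Transformed code:
xs = 23
parts = log(xs + 12)
g = g * xs
pos = [xs >= result for result in g]
if xs != 15:
    xs = xs + emit(20)
else:
    handle(pos)
g = parts * pos

xs = xs + emit(20)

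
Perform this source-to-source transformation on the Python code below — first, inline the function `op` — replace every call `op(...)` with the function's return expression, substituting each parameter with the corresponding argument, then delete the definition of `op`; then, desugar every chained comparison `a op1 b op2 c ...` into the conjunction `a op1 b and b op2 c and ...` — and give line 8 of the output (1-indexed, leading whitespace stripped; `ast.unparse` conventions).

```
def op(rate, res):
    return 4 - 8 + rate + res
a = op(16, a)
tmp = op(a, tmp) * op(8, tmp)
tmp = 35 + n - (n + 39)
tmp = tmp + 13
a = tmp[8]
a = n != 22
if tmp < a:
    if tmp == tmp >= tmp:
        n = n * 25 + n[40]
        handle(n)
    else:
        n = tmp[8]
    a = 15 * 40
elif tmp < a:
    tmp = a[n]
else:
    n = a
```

Transformed code:
a = 4 - 8 + 16 + a
tmp = (4 - 8 + a + tmp) * (4 - 8 + 8 + tmp)
tmp = 35 + n - (n + 39)
tmp = tmp + 13
a = tmp[8]
a = n != 22
if tmp < a:
    if tmp == tmp and tmp >= tmp:
        n = n * 25 + n[40]
        handle(n)
    else:
        n = tmp[8]
    a = 15 * 40
elif tmp < a:
    tmp = a[n]
else:
    n = a

if tmp == tmp and tmp >= tmp:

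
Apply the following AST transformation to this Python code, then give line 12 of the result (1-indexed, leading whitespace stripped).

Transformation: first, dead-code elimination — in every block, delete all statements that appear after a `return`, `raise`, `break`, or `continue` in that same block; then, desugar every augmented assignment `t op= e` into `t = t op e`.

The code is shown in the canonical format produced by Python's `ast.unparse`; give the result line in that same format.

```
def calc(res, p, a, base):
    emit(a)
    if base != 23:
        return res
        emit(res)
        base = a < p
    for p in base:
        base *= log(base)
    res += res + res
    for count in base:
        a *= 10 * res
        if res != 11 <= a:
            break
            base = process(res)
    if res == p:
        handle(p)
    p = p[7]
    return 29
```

Transformed code:
def calc(res, p, a, base):
    emit(a)
    if base != 23:
        return res
    for p in base:
        base = base * log(base)
    res = res + (res + res)
    for count in base:
        a = a * (10 * res)
        if res != 11 <= a:
            break
    if res == p:
        handle(p)
    p = p[7]
    return 29

if res == p:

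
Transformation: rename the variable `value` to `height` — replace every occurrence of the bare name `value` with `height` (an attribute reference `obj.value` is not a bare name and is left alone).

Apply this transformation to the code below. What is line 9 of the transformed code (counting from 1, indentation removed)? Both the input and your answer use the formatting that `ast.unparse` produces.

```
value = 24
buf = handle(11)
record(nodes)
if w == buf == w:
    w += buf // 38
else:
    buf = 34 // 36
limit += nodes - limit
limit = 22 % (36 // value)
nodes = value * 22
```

limit = 22 % (36 // height)

Transformed code:
height = 24
buf = handle(11)
record(nodes)
if w == buf == w:
    w += buf // 38
else:
    buf = 34 // 36
limit += nodes - limit
limit = 22 % (36 // height)
nodes = height * 22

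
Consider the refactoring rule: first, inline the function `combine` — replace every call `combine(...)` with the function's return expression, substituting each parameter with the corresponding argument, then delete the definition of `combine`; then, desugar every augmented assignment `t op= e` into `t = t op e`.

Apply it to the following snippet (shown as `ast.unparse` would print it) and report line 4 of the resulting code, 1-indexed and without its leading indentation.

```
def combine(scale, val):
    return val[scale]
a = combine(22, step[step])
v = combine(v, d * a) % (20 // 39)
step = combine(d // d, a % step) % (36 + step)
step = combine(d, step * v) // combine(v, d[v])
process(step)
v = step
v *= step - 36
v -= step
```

Transformed code:
a = step[step][22]
v = (d * a)[v] % (20 // 39)
step = (a % step)[d // d] % (36 + step)
step = (step * v)[d] // d[v][v]
process(step)
v = step
v = v * (step - 36)
v = v - step

step = (step * v)[d] // d[v][v]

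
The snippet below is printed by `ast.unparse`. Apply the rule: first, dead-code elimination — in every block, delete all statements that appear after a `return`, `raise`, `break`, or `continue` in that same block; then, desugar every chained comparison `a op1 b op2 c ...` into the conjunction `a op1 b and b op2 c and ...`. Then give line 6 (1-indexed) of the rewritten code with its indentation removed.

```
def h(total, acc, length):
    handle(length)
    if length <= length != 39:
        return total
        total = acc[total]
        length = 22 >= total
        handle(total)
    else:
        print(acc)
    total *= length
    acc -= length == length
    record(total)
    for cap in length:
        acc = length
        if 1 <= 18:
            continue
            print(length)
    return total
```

print(acc)

Transformed code:
def h(total, acc, length):
    handle(length)
    if length <= length and length != 39:
        return total
    else:
        print(acc)
    total *= length
    acc -= length == length
    record(total)
    for cap in length:
        acc = length
        if 1 <= 18:
            continue
    return total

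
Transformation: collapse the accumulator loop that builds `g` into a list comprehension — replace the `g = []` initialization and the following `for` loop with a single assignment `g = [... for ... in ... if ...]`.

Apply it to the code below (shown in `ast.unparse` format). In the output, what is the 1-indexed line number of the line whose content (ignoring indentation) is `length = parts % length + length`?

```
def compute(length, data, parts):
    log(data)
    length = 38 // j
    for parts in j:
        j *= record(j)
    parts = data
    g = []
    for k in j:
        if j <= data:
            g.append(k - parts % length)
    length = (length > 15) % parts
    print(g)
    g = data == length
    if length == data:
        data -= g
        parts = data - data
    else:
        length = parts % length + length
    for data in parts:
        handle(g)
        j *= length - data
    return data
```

15

Transformed code:
def compute(length, data, parts):
    log(data)
    length = 38 // j
    for parts in j:
        j *= record(j)
    parts = data
    g = [k - parts % length for k in j if j <= data]
    length = (length > 15) % parts
    print(g)
    g = data == length
    if length == data:
        data -= g
        parts = data - data
    else:
        length = parts % length + length
    for data in parts:
        handle(g)
        j *= length - data
    return data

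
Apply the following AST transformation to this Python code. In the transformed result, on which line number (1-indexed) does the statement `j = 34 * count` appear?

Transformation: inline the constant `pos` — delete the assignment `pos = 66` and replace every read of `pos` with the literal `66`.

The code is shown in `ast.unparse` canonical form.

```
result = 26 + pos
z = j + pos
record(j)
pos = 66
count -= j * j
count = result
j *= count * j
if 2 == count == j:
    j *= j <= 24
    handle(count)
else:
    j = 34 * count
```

Transformed code:
result = 26 + 66
z = j + 66
record(j)
count -= j * j
count = result
j *= count * j
if 2 == count == j:
    j *= j <= 24
    handle(count)
else:
    j = 34 * count

11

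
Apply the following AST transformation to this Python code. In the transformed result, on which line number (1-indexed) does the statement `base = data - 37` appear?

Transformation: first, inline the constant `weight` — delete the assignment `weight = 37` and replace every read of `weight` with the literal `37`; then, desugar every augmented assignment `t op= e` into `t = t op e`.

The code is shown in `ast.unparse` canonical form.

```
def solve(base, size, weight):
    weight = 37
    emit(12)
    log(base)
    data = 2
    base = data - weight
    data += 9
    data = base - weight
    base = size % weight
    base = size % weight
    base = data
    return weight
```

Transformed code:
def solve(base, size, weight):
    emit(12)
    log(base)
    data = 2
    base = data - 37
    data = data + 9
    data = base - 37
    base = size % 37
    base = size % 37
    base = data
    return 37

5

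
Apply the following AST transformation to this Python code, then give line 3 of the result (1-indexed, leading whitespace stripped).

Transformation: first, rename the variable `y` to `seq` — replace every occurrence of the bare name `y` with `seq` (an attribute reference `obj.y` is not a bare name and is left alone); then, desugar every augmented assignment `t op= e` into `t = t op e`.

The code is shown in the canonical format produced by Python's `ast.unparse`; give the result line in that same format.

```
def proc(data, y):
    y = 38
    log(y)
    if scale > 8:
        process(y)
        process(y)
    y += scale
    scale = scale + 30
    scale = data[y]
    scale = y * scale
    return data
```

Transformed code:
def proc(data, seq):
    seq = 38
    log(seq)
    if scale > 8:
        process(seq)
        process(seq)
    seq = seq + scale
    scale = scale + 30
    scale = data[seq]
    scale = seq * scale
    return data

log(seq)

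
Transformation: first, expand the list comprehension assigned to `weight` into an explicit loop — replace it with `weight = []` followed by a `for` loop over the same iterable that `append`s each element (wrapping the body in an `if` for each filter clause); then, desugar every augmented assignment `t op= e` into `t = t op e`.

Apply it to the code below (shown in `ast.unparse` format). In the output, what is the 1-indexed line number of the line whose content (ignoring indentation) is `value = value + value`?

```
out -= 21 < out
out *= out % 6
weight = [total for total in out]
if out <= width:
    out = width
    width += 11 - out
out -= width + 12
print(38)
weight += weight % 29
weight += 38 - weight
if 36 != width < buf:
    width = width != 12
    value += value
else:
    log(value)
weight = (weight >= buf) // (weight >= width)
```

15

Transformed code:
out = out - (21 < out)
out = out * (out % 6)
weight = []
for total in out:
    weight.append(total)
if out <= width:
    out = width
    width = width + (11 - out)
out = out - (width + 12)
print(38)
weight = weight + weight % 29
weight = weight + (38 - weight)
if 36 != width < buf:
    width = width != 12
    value = value + value
else:
    log(value)
weight = (weight >= buf) // (weight >= width)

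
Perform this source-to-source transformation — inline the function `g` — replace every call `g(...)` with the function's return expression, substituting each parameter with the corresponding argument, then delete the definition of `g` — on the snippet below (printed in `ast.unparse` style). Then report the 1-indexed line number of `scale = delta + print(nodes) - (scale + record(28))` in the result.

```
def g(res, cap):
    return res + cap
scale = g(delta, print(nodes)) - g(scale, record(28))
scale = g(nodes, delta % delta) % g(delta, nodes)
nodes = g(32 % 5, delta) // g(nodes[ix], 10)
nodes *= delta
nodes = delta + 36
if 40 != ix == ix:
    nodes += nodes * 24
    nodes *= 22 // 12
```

1

Transformed code:
scale = delta + print(nodes) - (scale + record(28))
scale = (nodes + delta % delta) % (delta + nodes)
nodes = (32 % 5 + delta) // (nodes[ix] + 10)
nodes *= delta
nodes = delta + 36
if 40 != ix == ix:
    nodes += nodes * 24
    nodes *= 22 // 12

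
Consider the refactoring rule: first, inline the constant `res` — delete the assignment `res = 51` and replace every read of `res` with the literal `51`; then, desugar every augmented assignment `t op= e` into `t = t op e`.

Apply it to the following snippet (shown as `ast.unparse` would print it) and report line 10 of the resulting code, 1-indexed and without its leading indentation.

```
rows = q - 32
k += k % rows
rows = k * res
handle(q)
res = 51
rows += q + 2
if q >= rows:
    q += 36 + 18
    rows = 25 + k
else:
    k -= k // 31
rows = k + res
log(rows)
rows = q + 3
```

Transformed code:
rows = q - 32
k = k + k % rows
rows = k * 51
handle(q)
rows = rows + (q + 2)
if q >= rows:
    q = q + (36 + 18)
    rows = 25 + k
else:
    k = k - k // 31
rows = k + 51
log(rows)
rows = q + 3

k = k - k // 31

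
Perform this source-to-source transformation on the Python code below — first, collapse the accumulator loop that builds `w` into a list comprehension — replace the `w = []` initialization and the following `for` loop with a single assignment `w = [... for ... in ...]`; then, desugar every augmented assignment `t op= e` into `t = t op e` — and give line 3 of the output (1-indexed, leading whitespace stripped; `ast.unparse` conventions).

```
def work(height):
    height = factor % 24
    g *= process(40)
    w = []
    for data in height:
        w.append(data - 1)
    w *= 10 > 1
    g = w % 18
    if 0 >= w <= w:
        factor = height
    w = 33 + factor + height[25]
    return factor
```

Transformed code:
def work(height):
    height = factor % 24
    g = g * process(40)
    w = [data - 1 for data in height]
    w = w * (10 > 1)
    g = w % 18
    if 0 >= w <= w:
        factor = height
    w = 33 + factor + height[25]
    return factor

g = g * process(40)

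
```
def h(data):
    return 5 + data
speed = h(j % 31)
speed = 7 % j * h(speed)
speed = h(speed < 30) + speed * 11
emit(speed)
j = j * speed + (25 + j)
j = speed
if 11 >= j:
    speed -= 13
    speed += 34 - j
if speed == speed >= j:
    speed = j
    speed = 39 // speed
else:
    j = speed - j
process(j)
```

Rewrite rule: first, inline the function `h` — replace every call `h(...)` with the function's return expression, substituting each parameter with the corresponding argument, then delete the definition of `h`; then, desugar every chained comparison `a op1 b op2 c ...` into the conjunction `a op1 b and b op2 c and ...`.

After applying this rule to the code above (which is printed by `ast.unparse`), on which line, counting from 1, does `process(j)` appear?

15

Transformed code:
speed = 5 + j % 31
speed = 7 % j * (5 + speed)
speed = 5 + (speed < 30) + speed * 11
emit(speed)
j = j * speed + (25 + j)
j = speed
if 11 >= j:
    speed -= 13
    speed += 34 - j
if speed == speed and speed >= j:
    speed = j
    speed = 39 // speed
else:
    j = speed - j
process(j)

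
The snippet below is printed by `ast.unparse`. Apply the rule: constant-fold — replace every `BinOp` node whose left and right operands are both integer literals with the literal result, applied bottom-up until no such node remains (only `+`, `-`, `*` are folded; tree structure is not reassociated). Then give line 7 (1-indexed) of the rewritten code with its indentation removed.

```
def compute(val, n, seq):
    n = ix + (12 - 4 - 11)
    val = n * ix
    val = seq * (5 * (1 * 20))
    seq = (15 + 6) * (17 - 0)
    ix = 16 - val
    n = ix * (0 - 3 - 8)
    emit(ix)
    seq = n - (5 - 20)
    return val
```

n = ix * -11

Transformed code:
def compute(val, n, seq):
    n = ix + -3
    val = n * ix
    val = seq * 100
    seq = 357
    ix = 16 - val
    n = ix * -11
    emit(ix)
    seq = n - -15
    return val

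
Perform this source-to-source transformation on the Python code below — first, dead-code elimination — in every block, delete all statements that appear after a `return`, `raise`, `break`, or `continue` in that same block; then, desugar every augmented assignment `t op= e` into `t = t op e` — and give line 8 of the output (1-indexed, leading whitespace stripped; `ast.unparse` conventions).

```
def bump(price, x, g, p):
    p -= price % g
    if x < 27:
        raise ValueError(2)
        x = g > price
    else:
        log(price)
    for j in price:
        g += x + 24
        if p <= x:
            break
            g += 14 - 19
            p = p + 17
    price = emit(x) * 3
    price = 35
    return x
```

g = g + (x + 24)

Transformed code:
def bump(price, x, g, p):
    p = p - price % g
    if x < 27:
        raise ValueError(2)
    else:
        log(price)
    for j in price:
        g = g + (x + 24)
        if p <= x:
            break
    price = emit(x) * 3
    price = 35
    return x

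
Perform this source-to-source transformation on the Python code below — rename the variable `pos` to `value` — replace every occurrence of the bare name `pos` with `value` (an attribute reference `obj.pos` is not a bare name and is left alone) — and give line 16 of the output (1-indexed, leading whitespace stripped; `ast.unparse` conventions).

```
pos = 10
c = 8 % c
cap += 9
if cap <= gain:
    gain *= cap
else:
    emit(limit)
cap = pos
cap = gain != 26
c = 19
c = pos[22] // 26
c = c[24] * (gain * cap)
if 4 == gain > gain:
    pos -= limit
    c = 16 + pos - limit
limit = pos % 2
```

Transformed code:
value = 10
c = 8 % c
cap += 9
if cap <= gain:
    gain *= cap
else:
    emit(limit)
cap = value
cap = gain != 26
c = 19
c = value[22] // 26
c = c[24] * (gain * cap)
if 4 == gain > gain:
    value -= limit
    c = 16 + value - limit
limit = value % 2

limit = value % 2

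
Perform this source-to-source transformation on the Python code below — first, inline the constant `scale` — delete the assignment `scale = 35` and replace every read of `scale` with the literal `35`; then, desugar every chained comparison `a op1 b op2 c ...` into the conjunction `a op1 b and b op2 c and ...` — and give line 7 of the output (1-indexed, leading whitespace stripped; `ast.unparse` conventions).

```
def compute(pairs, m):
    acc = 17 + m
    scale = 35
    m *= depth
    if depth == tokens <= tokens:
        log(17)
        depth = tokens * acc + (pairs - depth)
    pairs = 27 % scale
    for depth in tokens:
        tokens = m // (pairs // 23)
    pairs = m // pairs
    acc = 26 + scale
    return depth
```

pairs = 27 % 35

Transformed code:
def compute(pairs, m):
    acc = 17 + m
    m *= depth
    if depth == tokens and tokens <= tokens:
        log(17)
        depth = tokens * acc + (pairs - depth)
    pairs = 27 % 35
    for depth in tokens:
        tokens = m // (pairs // 23)
    pairs = m // pairs
    acc = 26 + 35
    return depth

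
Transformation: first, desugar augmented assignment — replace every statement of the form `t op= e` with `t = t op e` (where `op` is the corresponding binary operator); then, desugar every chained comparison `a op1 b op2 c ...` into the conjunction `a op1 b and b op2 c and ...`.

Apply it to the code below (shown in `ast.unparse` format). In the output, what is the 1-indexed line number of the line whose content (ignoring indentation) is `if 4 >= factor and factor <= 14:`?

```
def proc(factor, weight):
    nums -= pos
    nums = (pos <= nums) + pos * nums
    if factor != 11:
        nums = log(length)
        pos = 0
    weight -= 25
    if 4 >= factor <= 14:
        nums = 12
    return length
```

8

Transformed code:
def proc(factor, weight):
    nums = nums - pos
    nums = (pos <= nums) + pos * nums
    if factor != 11:
        nums = log(length)
        pos = 0
    weight = weight - 25
    if 4 >= factor and factor <= 14:
        nums = 12
    return length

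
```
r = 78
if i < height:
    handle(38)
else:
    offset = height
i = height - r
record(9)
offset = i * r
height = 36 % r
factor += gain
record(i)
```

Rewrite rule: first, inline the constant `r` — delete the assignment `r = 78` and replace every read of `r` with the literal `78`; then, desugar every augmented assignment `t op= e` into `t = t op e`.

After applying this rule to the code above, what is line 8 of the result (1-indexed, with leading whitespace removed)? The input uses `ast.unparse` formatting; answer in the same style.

Transformed code:
if i < height:
    handle(38)
else:
    offset = height
i = height - 78
record(9)
offset = i * 78
height = 36 % 78
factor = factor + gain
record(i)

height = 36 % 78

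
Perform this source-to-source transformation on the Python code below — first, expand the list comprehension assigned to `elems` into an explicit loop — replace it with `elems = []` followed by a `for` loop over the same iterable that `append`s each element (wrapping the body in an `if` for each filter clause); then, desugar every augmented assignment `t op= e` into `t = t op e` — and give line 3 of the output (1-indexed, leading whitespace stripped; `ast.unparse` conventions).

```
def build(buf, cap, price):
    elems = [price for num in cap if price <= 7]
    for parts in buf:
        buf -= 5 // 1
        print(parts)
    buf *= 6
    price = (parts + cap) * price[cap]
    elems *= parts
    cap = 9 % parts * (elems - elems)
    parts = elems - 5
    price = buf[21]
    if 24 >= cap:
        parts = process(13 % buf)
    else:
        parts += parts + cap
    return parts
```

for num in cap:

Transformed code:
def build(buf, cap, price):
    elems = []
    for num in cap:
        if price <= 7:
            elems.append(price)
    for parts in buf:
        buf = buf - 5 // 1
        print(parts)
    buf = buf * 6
    price = (parts + cap) * price[cap]
    elems = elems * parts
    cap = 9 % parts * (elems - elems)
    parts = elems - 5
    price = buf[21]
    if 24 >= cap:
        parts = process(13 % buf)
    else:
        parts = parts + (parts + cap)
    return parts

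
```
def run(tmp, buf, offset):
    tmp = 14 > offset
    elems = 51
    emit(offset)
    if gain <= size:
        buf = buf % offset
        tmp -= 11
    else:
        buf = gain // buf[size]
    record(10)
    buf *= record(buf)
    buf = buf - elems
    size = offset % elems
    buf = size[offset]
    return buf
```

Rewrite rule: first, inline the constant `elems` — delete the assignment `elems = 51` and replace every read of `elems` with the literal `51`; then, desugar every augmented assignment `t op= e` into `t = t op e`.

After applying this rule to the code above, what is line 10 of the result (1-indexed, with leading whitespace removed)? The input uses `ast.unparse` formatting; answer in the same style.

buf = buf * record(buf)

Transformed code:
def run(tmp, buf, offset):
    tmp = 14 > offset
    emit(offset)
    if gain <= size:
        buf = buf % offset
        tmp = tmp - 11
    else:
        buf = gain // buf[size]
    record(10)
    buf = buf * record(buf)
    buf = buf - 51
    size = offset % 51
    buf = size[offset]
    return buf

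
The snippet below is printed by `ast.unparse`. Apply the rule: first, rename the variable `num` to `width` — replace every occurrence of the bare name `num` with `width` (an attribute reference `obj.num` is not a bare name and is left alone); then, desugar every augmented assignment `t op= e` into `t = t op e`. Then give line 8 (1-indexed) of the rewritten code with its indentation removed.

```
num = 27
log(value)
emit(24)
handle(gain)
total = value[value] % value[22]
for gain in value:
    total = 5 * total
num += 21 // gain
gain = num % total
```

Transformed code:
width = 27
log(value)
emit(24)
handle(gain)
total = value[value] % value[22]
for gain in value:
    total = 5 * total
width = width + 21 // gain
gain = width % total

width = width + 21 // gain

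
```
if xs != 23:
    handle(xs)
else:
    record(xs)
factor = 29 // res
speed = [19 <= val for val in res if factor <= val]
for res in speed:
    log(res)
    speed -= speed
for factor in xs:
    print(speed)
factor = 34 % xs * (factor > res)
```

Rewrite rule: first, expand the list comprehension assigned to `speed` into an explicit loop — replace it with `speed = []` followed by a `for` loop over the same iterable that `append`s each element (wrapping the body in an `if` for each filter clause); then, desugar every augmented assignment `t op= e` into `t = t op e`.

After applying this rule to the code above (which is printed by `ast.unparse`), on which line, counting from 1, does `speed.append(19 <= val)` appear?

9

Transformed code:
if xs != 23:
    handle(xs)
else:
    record(xs)
factor = 29 // res
speed = []
for val in res:
    if factor <= val:
        speed.append(19 <= val)
for res in speed:
    log(res)
    speed = speed - speed
for factor in xs:
    print(speed)
factor = 34 % xs * (factor > res)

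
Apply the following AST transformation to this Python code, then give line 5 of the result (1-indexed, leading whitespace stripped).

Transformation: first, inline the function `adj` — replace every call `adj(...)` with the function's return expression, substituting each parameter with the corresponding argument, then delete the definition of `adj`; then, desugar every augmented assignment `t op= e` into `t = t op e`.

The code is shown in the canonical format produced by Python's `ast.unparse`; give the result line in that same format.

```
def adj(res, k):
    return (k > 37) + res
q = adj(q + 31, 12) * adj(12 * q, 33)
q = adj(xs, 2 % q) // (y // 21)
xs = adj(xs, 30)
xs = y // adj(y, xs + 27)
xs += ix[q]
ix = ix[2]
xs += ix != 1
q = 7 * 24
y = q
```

xs = xs + ix[q]

Transformed code:
q = ((12 > 37) + (q + 31)) * ((33 > 37) + 12 * q)
q = ((2 % q > 37) + xs) // (y // 21)
xs = (30 > 37) + xs
xs = y // ((xs + 27 > 37) + y)
xs = xs + ix[q]
ix = ix[2]
xs = xs + (ix != 1)
q = 7 * 24
y = q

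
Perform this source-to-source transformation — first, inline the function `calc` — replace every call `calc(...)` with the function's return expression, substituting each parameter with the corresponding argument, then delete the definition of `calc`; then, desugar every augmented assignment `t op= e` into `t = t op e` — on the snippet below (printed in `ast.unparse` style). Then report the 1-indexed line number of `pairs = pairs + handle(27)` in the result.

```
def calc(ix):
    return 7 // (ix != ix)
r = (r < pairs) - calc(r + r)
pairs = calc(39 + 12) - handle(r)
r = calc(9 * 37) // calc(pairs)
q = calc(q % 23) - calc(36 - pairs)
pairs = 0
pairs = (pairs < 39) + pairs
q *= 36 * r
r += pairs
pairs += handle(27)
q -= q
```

Transformed code:
r = (r < pairs) - 7 // (r + r != r + r)
pairs = 7 // (39 + 12 != 39 + 12) - handle(r)
r = 7 // (9 * 37 != 9 * 37) // (7 // (pairs != pairs))
q = 7 // (q % 23 != q % 23) - 7 // (36 - pairs != 36 - pairs)
pairs = 0
pairs = (pairs < 39) + pairs
q = q * (36 * r)
r = r + pairs
pairs = pairs + handle(27)
q = q - q

9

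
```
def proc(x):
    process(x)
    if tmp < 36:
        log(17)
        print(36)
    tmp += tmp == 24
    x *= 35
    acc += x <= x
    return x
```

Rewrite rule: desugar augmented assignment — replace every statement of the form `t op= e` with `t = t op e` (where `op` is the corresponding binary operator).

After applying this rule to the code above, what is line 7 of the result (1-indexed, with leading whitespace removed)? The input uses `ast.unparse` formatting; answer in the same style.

x = x * 35

Transformed code:
def proc(x):
    process(x)
    if tmp < 36:
        log(17)
        print(36)
    tmp = tmp + (tmp == 24)
    x = x * 35
    acc = acc + (x <= x)
    return x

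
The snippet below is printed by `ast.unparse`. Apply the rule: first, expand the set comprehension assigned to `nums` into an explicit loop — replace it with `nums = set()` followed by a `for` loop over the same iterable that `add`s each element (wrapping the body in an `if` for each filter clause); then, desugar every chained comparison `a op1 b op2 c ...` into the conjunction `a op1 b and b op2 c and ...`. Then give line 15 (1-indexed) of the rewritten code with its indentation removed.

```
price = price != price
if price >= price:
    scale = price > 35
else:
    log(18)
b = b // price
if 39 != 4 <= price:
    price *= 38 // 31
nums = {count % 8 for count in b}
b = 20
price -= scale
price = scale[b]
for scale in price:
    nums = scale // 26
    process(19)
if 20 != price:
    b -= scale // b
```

Transformed code:
price = price != price
if price >= price:
    scale = price > 35
else:
    log(18)
b = b // price
if 39 != 4 and 4 <= price:
    price *= 38 // 31
nums = set()
for count in b:
    nums.add(count % 8)
b = 20
price -= scale
price = scale[b]
for scale in price:
    nums = scale // 26
    process(19)
if 20 != price:
    b -= scale // b

for scale in price:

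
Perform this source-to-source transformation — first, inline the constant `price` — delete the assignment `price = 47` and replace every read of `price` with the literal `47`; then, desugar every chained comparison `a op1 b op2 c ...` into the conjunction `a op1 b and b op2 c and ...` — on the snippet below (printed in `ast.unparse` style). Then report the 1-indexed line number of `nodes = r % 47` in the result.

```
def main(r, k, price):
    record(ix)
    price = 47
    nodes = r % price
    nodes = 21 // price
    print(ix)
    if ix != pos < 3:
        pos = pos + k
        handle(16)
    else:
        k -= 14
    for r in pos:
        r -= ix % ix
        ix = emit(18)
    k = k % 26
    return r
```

Transformed code:
def main(r, k, price):
    record(ix)
    nodes = r % 47
    nodes = 21 // 47
    print(ix)
    if ix != pos and pos < 3:
        pos = pos + k
        handle(16)
    else:
        k -= 14
    for r in pos:
        r -= ix % ix
        ix = emit(18)
    k = k % 26
    return r

3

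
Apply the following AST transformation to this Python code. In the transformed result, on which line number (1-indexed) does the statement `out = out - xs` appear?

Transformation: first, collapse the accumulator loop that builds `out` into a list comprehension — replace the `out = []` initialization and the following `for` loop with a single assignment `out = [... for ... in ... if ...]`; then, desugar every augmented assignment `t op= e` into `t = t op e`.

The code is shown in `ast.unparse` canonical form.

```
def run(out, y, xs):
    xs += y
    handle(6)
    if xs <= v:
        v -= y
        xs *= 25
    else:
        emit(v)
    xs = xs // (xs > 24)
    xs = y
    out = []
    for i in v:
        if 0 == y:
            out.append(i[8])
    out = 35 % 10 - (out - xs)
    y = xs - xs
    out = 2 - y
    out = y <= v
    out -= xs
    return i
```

16

Transformed code:
def run(out, y, xs):
    xs = xs + y
    handle(6)
    if xs <= v:
        v = v - y
        xs = xs * 25
    else:
        emit(v)
    xs = xs // (xs > 24)
    xs = y
    out = [i[8] for i in v if 0 == y]
    out = 35 % 10 - (out - xs)
    y = xs - xs
    out = 2 - y
    out = y <= v
    out = out - xs
    return i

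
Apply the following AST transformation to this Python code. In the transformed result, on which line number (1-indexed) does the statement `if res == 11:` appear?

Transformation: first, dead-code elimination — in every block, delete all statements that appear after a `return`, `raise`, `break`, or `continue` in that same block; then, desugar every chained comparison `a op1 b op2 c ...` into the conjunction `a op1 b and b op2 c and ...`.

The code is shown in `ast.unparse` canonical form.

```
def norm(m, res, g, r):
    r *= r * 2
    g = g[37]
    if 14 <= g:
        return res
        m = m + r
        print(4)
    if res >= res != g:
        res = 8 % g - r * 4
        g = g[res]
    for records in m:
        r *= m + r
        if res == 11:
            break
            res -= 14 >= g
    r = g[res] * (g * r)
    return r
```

11

Transformed code:
def norm(m, res, g, r):
    r *= r * 2
    g = g[37]
    if 14 <= g:
        return res
    if res >= res and res != g:
        res = 8 % g - r * 4
        g = g[res]
    for records in m:
        r *= m + r
        if res == 11:
            break
    r = g[res] * (g * r)
    return r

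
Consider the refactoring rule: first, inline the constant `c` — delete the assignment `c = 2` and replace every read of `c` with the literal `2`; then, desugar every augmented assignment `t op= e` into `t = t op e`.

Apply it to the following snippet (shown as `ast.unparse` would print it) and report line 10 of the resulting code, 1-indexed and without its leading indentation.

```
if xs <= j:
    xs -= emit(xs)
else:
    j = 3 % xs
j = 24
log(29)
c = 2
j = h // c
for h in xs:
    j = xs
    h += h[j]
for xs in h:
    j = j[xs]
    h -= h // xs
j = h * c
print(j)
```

h = h + h[j]

Transformed code:
if xs <= j:
    xs = xs - emit(xs)
else:
    j = 3 % xs
j = 24
log(29)
j = h // 2
for h in xs:
    j = xs
    h = h + h[j]
for xs in h:
    j = j[xs]
    h = h - h // xs
j = h * 2
print(j)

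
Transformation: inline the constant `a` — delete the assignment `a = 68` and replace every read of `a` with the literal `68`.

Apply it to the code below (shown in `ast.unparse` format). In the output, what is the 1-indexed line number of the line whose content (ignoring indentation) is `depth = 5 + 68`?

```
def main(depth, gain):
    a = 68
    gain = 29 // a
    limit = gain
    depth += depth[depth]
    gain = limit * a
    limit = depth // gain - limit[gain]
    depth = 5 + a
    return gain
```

7

Transformed code:
def main(depth, gain):
    gain = 29 // 68
    limit = gain
    depth += depth[depth]
    gain = limit * 68
    limit = depth // gain - limit[gain]
    depth = 5 + 68
    return gain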